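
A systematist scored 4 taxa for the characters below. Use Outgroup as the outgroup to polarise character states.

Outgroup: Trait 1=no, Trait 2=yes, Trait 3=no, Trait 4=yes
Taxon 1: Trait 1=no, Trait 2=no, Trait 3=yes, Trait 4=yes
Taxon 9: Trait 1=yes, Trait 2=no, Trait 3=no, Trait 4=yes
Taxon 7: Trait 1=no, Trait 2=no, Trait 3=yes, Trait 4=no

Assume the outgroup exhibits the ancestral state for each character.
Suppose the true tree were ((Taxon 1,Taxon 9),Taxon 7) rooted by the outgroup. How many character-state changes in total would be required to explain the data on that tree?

5

Map each character onto ((Taxon 1,Taxon 9),Taxon 7) (rooted by Outgroup) and count the minimum state changes it requires (Fitch parsimony):
Trait 1: 1; Trait 2: 1; Trait 3: 2; Trait 4: 1.
Total tree length = 5.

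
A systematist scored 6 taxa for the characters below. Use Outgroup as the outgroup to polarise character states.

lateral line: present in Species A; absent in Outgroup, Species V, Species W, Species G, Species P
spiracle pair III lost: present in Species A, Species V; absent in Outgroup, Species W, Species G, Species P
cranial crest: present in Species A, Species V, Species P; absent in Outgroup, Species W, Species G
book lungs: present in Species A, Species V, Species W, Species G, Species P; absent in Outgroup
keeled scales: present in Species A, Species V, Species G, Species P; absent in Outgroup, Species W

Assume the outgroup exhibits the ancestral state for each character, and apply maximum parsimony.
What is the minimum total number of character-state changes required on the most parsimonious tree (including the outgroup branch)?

5

The outgroup has state 'absent' for every character, so 'present' is the derived state throughout.
lateral line (derived state 'present') is unique to Species A (autapomorphy; uninformative for grouping).
spiracle pair III lost: derived state 'present' in Species A and Species V only — synapomorphy for {Species A, Species V}.
Only Species A, Species P, and Species V show the derived state 'present' for cranial crest, supporting them as a clade.
book lungs (derived state 'present') is shared by all ingroup taxa — unites the whole ingroup.
keeled scales: derived state 'present' in Species A, Species G, Species P, and Species V only — synapomorphy for {Species A, Species G, Species P, Species V}.
Most parsimonious ingroup topology: ((Species G,((Species V,Species A),Species P)),Species W).
Changes per character on this tree: lateral line: 1; spiracle pair III lost: 1; cranial crest: 1; book lungs: 1; keeled scales: 1.
Total = 5.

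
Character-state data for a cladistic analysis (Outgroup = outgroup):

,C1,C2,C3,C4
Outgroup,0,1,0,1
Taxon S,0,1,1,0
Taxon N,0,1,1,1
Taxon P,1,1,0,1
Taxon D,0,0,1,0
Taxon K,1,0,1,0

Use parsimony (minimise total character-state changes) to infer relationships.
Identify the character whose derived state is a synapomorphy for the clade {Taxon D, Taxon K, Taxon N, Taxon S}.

C3

Character polarity is set by the outgroup: the derived state is whichever differs from the outgroup's state, so for C2, C4 the derived state is '0', and for the remaining characters it is '1'.
C1 groups Taxon K and Taxon P, which is incompatible with the clades supported by the remaining characters; treating it as convergent (homoplasy) costs fewer steps than any alternative tree.
Only Taxon D and Taxon K show the derived state '0' for C2, supporting them as a clade.
C3: derived state '1' in Taxon D, Taxon K, Taxon N, and Taxon S only — synapomorphy for {Taxon D, Taxon K, Taxon N, Taxon S}.
Only Taxon D, Taxon K, and Taxon S show the derived state '0' for C4, supporting them as a clade.
Most parsimonious ingroup topology: (((Taxon S,(Taxon D,Taxon K)),Taxon N),Taxon P).
The clade {Taxon D, Taxon K, Taxon N, Taxon S} is supported by C3: its derived state '1' occurs in exactly those taxa and in no other taxon (including the outgroup).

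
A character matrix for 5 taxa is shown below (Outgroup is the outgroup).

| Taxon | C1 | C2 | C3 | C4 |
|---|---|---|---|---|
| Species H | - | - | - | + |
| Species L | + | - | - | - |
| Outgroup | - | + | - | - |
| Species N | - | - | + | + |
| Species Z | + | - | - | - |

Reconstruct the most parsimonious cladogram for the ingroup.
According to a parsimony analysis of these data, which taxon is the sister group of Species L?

Character polarity is set by the outgroup: the derived state is whichever differs from the outgroup's state, so for C2 the derived state is '-', and for the remaining characters it is '+'.
C1 (derived state '+') is shared by Species L and Species Z — a synapomorphy uniting that clade.
C2 (derived state '-') is shared by all ingroup taxa — unites the whole ingroup.
C3: derived state '+' in Species N only — an autapomorphy, so it tells us nothing about relationships among taxa.
C4 (derived state '+') is shared by Species H and Species N — a synapomorphy uniting that clade.
Most parsimonious ingroup topology: ((Species N,Species H),(Species Z,Species L)).
Species L and Species Z form a cherry on this tree, so they are sister taxa.

Species Z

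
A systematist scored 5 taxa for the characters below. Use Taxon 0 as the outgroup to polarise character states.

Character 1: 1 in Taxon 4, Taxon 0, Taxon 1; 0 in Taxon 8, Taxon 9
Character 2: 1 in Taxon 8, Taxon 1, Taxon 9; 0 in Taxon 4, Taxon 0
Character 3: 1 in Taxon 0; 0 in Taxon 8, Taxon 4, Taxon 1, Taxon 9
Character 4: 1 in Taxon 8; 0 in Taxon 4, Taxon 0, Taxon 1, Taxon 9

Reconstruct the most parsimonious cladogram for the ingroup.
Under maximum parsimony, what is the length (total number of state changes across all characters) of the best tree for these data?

Character polarity is set by the outgroup: the derived state is whichever differs from the outgroup's state, so for Character 1, Character 3 the derived state is '0', and for the remaining characters it is '1'.
Only Taxon 8 and Taxon 9 show the derived state '0' for Character 1, supporting them as a clade.
Only Taxon 1, Taxon 8, and Taxon 9 show the derived state '1' for Character 2, supporting them as a clade.
Character 3 (derived state '0') is shared by all ingroup taxa — unites the whole ingroup.
Character 4 (derived state '1') is unique to Taxon 8 (autapomorphy; uninformative for grouping).
Most parsimonious ingroup topology: (((Taxon 9,Taxon 8),Taxon 1),Taxon 4).
Changes per character on this tree: Character 1: 1; Character 2: 1; Character 3: 1; Character 4: 1.
Total = 4.

4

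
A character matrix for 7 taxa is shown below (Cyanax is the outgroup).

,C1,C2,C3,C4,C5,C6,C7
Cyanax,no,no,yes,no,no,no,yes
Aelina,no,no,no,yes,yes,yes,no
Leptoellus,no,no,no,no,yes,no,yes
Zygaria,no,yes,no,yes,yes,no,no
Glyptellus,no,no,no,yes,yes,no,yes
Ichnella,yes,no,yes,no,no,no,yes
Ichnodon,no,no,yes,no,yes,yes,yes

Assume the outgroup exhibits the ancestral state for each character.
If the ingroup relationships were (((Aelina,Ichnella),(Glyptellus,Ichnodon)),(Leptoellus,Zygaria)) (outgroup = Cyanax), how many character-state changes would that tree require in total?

14

Map each character onto (((Aelina,Ichnella),(Glyptellus,Ichnodon)),(Leptoellus,Zygaria)) (rooted by Cyanax) and count the minimum state changes it requires (Fitch parsimony):
C1: 1; C2: 1; C3: 3; C4: 3; C5: 2; C6: 2; C7: 2.
Total tree length = 14.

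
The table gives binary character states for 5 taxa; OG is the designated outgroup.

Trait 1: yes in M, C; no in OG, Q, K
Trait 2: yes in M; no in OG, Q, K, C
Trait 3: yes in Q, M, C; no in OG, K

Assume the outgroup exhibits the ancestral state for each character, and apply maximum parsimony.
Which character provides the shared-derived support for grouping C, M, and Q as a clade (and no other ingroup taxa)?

Trait 3

The outgroup has state 'no' for every character, so 'yes' is the derived state throughout.
Trait 1 (derived state 'yes') is shared by C and M — a synapomorphy uniting that clade.
Trait 2: derived state 'yes' in M only — an autapomorphy, so it tells us nothing about relationships among taxa.
Only C, M, and Q show the derived state 'yes' for Trait 3, supporting them as a clade.
Most parsimonious ingroup topology: (((C,M),Q),K).
The clade {C, M, Q} is supported by Trait 3: its derived state 'yes' occurs in exactly those taxa and in no other taxon (including the outgroup).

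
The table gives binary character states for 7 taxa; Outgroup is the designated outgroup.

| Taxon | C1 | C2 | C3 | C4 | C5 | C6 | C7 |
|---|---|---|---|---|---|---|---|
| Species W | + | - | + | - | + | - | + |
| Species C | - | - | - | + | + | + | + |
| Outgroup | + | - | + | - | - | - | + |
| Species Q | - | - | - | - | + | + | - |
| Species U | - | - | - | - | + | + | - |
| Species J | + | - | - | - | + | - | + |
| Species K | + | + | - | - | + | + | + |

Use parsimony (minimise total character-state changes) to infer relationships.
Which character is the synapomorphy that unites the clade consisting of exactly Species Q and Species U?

Character polarity is set by the outgroup: the derived state is whichever differs from the outgroup's state, so for C1, C3, C7 the derived state is '-', and for the remaining characters it is '+'.
C1: derived state '-' in Species C, Species Q, and Species U only — synapomorphy for {Species C, Species Q, Species U}.
C2 (derived state '+') is unique to Species K (autapomorphy; uninformative for grouping).
C3 (derived state '-') is shared by Species C, Species J, Species K, Species Q, and Species U — a synapomorphy uniting that clade.
C4: derived state '+' in Species C only — an autapomorphy, so it tells us nothing about relationships among taxa.
All ingroup taxa share the derived state '+' for C5; it defines the ingroup but does not resolve relationships within it.
C6: derived state '+' in Species C, Species K, Species Q, and Species U only — synapomorphy for {Species C, Species K, Species Q, Species U}.
C7: derived state '-' in Species Q and Species U only — synapomorphy for {Species Q, Species U}.
Most parsimonious ingroup topology: (Species W,((Species K,(Species C,(Species Q,Species U))),Species J)).
The clade {Species Q, Species U} is supported by C7: its derived state '-' occurs in exactly those taxa and in no other taxon (including the outgroup).

C7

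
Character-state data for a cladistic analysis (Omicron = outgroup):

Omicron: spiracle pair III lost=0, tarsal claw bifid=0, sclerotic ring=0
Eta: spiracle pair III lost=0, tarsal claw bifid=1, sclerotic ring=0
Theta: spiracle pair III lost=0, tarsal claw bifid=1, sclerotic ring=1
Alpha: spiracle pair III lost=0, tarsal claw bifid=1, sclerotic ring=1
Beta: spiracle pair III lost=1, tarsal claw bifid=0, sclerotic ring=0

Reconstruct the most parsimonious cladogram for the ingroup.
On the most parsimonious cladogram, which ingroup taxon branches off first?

The outgroup has state '0' for every character, so '1' is the derived state throughout.
spiracle pair III lost (derived state '1') is unique to Beta (autapomorphy; uninformative for grouping).
tarsal claw bifid (derived state '1') is shared by Alpha, Eta, and Theta — a synapomorphy uniting that clade.
sclerotic ring (derived state '1') is shared by Alpha and Theta — a synapomorphy uniting that clade.
Most parsimonious ingroup topology: ((Eta,(Theta,Alpha)),Beta).
Beta is sister to the clade containing all other ingroup taxa, so it is the earliest-diverging (most basal) ingroup lineage.

Beta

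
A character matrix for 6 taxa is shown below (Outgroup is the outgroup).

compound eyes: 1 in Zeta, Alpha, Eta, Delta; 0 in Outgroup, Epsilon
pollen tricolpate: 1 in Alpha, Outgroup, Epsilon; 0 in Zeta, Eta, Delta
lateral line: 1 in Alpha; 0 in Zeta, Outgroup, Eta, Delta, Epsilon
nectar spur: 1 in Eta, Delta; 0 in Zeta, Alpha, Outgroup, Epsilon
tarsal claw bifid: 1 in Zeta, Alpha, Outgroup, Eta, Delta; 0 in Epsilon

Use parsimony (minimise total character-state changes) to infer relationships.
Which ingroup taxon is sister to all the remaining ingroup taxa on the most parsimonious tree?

Epsilon

Character polarity is set by the outgroup: the derived state is whichever differs from the outgroup's state, so for pollen tricolpate, tarsal claw bifid the derived state is '0', and for the remaining characters it is '1'.
compound eyes: derived state '1' in Alpha, Delta, Eta, and Zeta only — synapomorphy for {Alpha, Delta, Eta, Zeta}.
pollen tricolpate: derived state '0' in Delta, Eta, and Zeta only — synapomorphy for {Delta, Eta, Zeta}.
lateral line (derived state '1') is unique to Alpha (autapomorphy; uninformative for grouping).
nectar spur (derived state '1') is shared by Delta and Eta — a synapomorphy uniting that clade.
tarsal claw bifid: derived state '0' in Epsilon only — an autapomorphy, so it tells us nothing about relationships among taxa.
Most parsimonious ingroup topology: ((((Delta,Eta),Zeta),Alpha),Epsilon).
Epsilon is sister to the clade containing all other ingroup taxa, so it is the earliest-diverging (most basal) ingroup lineage.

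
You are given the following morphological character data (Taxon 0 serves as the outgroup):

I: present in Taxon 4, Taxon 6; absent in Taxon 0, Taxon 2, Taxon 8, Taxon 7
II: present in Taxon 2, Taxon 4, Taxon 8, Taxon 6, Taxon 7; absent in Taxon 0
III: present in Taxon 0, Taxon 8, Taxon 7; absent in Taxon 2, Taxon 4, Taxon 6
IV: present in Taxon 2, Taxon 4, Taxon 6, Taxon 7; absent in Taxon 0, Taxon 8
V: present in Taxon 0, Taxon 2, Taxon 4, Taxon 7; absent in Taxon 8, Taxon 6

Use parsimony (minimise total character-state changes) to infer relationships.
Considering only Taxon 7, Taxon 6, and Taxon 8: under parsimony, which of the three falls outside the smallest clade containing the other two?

Character polarity is set by the outgroup: the derived state is whichever differs from the outgroup's state, so for III, V the derived state is 'absent', and for the remaining characters it is 'present'.
I (derived state 'present') is shared by Taxon 4 and Taxon 6 — a synapomorphy uniting that clade.
II (derived state 'present') is shared by all ingroup taxa — unites the whole ingroup.
Only Taxon 2, Taxon 4, and Taxon 6 show the derived state 'absent' for III, supporting them as a clade.
Only Taxon 2, Taxon 4, Taxon 6, and Taxon 7 show the derived state 'present' for IV, supporting them as a clade.
V (state 'absent') occurs in Taxon 6 and Taxon 8 but conflicts with the nesting implied by the other characters — most parsimoniously interpreted as homoplasy.
Most parsimonious ingroup topology: (((Taxon 2,(Taxon 4,Taxon 6)),Taxon 7),Taxon 8).
Taxon 6 and Taxon 7 share a more recent common ancestor with each other than either does with Taxon 8, so Taxon 8 is the least closely related of the three.

Taxon 8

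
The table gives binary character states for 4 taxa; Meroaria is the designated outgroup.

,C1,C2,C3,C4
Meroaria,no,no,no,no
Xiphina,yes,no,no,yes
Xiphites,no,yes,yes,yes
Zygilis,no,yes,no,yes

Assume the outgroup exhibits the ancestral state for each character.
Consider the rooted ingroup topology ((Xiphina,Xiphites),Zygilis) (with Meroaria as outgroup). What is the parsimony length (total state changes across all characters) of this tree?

5

Map each character onto ((Xiphina,Xiphites),Zygilis) (rooted by Meroaria) and count the minimum state changes it requires (Fitch parsimony):
C1: 1; C2: 2; C3: 1; C4: 1.
Total tree length = 5.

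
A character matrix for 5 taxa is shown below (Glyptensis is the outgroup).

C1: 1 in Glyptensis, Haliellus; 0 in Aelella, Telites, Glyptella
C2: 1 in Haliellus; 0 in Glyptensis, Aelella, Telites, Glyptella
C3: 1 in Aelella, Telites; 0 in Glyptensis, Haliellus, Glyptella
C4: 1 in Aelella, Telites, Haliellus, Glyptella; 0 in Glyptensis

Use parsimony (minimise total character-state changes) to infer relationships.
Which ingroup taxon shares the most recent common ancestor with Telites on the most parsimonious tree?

Character polarity is set by the outgroup: the derived state is whichever differs from the outgroup's state, so for C1 the derived state is '0', and for the remaining characters it is '1'.
C1: derived state '0' in Aelella, Glyptella, and Telites only — synapomorphy for {Aelella, Glyptella, Telites}.
C2: derived state '1' in Haliellus only — an autapomorphy, so it tells us nothing about relationships among taxa.
Only Aelella and Telites show the derived state '1' for C3, supporting them as a clade.
All ingroup taxa share the derived state '1' for C4; it defines the ingroup but does not resolve relationships within it.
Most parsimonious ingroup topology: (((Aelella,Telites),Glyptella),Haliellus).
Telites and Aelella form a cherry on this tree, so they are sister taxa.

Aelella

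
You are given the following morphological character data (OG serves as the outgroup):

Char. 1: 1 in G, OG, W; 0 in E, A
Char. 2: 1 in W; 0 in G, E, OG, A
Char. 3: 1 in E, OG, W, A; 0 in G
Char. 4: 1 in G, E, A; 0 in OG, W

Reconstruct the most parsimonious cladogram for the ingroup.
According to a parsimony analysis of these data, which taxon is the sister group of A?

E

Character polarity is set by the outgroup: the derived state is whichever differs from the outgroup's state, so for Char. 1, Char. 3 the derived state is '0', and for the remaining characters it is '1'.
Char. 1 (derived state '0') is shared by A and E — a synapomorphy uniting that clade.
Char. 2 (derived state '1') is unique to W (autapomorphy; uninformative for grouping).
Char. 3 (derived state '0') is unique to G (autapomorphy; uninformative for grouping).
Char. 4 (derived state '1') is shared by A, E, and G — a synapomorphy uniting that clade.
Most parsimonious ingroup topology: (((A,E),G),W).
A and E form a cherry on this tree, so they are sister taxa.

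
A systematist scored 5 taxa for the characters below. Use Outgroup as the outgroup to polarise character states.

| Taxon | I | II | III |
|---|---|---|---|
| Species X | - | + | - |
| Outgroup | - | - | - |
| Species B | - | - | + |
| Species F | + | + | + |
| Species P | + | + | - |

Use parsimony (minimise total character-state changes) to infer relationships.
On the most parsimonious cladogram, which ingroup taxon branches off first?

The outgroup has state '-' for every character, so '+' is the derived state throughout.
I: derived state '+' in Species F and Species P only — synapomorphy for {Species F, Species P}.
Only Species F, Species P, and Species X show the derived state '+' for II, supporting them as a clade.
III (state '+') occurs in Species B and Species F but conflicts with the nesting implied by the other characters — most parsimoniously interpreted as homoplasy.
Most parsimonious ingroup topology: (((Species F,Species P),Species X),Species B).
Species B is sister to the clade containing all other ingroup taxa, so it is the earliest-diverging (most basal) ingroup lineage.

Species B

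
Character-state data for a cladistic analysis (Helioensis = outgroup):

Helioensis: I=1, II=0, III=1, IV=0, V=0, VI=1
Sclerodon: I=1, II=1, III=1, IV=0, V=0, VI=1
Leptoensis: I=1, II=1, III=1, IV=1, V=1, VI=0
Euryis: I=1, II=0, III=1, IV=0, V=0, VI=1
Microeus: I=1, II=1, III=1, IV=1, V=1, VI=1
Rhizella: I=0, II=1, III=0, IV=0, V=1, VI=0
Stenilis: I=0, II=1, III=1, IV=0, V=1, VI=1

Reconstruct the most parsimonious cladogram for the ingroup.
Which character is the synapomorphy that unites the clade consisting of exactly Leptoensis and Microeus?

Character polarity is set by the outgroup: the derived state is whichever differs from the outgroup's state, so for I, III, VI the derived state is '0', and for the remaining characters it is '1'.
I (derived state '0') is shared by Rhizella and Stenilis — a synapomorphy uniting that clade.
II (derived state '1') is shared by Leptoensis, Microeus, Rhizella, Sclerodon, and Stenilis — a synapomorphy uniting that clade.
III: derived state '0' in Rhizella only — an autapomorphy, so it tells us nothing about relationships among taxa.
IV: derived state '1' in Leptoensis and Microeus only — synapomorphy for {Leptoensis, Microeus}.
V: derived state '1' in Leptoensis, Microeus, Rhizella, and Stenilis only — synapomorphy for {Leptoensis, Microeus, Rhizella, Stenilis}.
VI (state '0') occurs in Leptoensis and Rhizella but conflicts with the nesting implied by the other characters — most parsimoniously interpreted as homoplasy.
Most parsimonious ingroup topology: ((Sclerodon,((Leptoensis,Microeus),(Rhizella,Stenilis))),Euryis).
The clade {Leptoensis, Microeus} is supported by IV: its derived state '1' occurs in exactly those taxa and in no other taxon (including the outgroup).

IV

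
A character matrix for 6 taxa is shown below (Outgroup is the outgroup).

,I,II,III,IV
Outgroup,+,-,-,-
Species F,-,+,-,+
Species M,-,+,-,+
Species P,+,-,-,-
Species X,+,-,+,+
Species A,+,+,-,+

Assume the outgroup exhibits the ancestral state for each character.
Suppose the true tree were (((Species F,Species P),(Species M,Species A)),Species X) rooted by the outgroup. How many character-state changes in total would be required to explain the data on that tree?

7

Map each character onto (((Species F,Species P),(Species M,Species A)),Species X) (rooted by Outgroup) and count the minimum state changes it requires (Fitch parsimony):
I: 2; II: 2; III: 1; IV: 2.
Total tree length = 7.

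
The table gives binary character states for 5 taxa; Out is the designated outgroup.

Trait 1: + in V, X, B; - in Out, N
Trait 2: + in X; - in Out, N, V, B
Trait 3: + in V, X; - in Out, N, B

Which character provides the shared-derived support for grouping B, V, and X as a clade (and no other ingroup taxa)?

Trait 1

The outgroup has state '-' for every character, so '+' is the derived state throughout.
Trait 1: derived state '+' in B, V, and X only — synapomorphy for {B, V, X}.
Trait 2 (derived state '+') is unique to X (autapomorphy; uninformative for grouping).
Trait 3: derived state '+' in V and X only — synapomorphy for {V, X}.
Most parsimonious ingroup topology: (N,((V,X),B)).
The clade {B, V, X} is supported by Trait 1: its derived state '+' occurs in exactly those taxa and in no other taxon (including the outgroup).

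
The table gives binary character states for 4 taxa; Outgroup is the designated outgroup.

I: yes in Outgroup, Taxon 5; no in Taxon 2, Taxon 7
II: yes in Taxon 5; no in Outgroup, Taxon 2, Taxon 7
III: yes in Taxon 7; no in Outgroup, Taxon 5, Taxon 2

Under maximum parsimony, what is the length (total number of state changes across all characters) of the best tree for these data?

3

Character polarity is set by the outgroup: the derived state is whichever differs from the outgroup's state, so for I the derived state is 'no', and for the remaining characters it is 'yes'.
I (derived state 'no') is shared by Taxon 2 and Taxon 7 — a synapomorphy uniting that clade.
II: derived state 'yes' in Taxon 5 only — an autapomorphy, so it tells us nothing about relationships among taxa.
III (derived state 'yes') is unique to Taxon 7 (autapomorphy; uninformative for grouping).
Most parsimonious ingroup topology: (Taxon 5,(Taxon 2,Taxon 7)).
Changes per character on this tree: I: 1; II: 1; III: 1.
Total = 3.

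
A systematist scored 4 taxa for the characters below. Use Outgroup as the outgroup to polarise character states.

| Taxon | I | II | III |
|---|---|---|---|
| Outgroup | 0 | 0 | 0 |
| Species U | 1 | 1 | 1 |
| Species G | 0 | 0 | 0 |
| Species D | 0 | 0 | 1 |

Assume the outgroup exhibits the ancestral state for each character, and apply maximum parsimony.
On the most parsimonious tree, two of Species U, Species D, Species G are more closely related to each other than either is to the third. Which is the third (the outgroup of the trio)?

The outgroup has state '0' for every character, so '1' is the derived state throughout.
I (derived state '1') is unique to Species U (autapomorphy; uninformative for grouping).
II (derived state '1') is unique to Species U (autapomorphy; uninformative for grouping).
III: derived state '1' in Species D and Species U only — synapomorphy for {Species D, Species U}.
Most parsimonious ingroup topology: ((Species U,Species D),Species G).
Species D and Species U share a more recent common ancestor with each other than either does with Species G, so Species G is the least closely related of the three.

Species G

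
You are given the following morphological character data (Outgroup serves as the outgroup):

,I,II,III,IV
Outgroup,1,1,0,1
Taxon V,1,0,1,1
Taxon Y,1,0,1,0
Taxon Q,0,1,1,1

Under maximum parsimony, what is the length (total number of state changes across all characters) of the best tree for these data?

4

Character polarity is set by the outgroup: the derived state is whichever differs from the outgroup's state, so for I, II, IV the derived state is '0', and for the remaining characters it is '1'.
I: derived state '0' in Taxon Q only — an autapomorphy, so it tells us nothing about relationships among taxa.
Only Taxon V and Taxon Y show the derived state '0' for II, supporting them as a clade.
All ingroup taxa share the derived state '1' for III; it defines the ingroup but does not resolve relationships within it.
IV: derived state '0' in Taxon Y only — an autapomorphy, so it tells us nothing about relationships among taxa.
Most parsimonious ingroup topology: ((Taxon V,Taxon Y),Taxon Q).
Changes per character on this tree: I: 1; II: 1; III: 1; IV: 1.
Total = 4.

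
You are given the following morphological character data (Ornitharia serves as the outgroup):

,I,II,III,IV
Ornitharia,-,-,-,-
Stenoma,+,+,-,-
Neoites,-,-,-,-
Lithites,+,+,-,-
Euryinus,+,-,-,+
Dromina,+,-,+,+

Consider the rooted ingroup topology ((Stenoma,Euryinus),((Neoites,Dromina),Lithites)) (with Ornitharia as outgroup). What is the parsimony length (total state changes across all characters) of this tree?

7

Map each character onto ((Stenoma,Euryinus),((Neoites,Dromina),Lithites)) (rooted by Ornitharia) and count the minimum state changes it requires (Fitch parsimony):
I: 2; II: 2; III: 1; IV: 2.
Total tree length = 7.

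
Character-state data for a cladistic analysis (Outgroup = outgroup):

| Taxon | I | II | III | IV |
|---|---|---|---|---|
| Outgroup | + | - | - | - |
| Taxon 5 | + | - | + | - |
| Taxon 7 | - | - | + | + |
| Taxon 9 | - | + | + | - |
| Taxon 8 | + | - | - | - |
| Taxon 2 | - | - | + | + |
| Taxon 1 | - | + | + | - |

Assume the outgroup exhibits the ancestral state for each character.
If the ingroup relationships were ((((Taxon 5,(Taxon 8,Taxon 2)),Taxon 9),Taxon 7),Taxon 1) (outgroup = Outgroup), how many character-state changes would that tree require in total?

9

Map each character onto ((((Taxon 5,(Taxon 8,Taxon 2)),Taxon 9),Taxon 7),Taxon 1) (rooted by Outgroup) and count the minimum state changes it requires (Fitch parsimony):
I: 3; II: 2; III: 2; IV: 2.
Total tree length = 9.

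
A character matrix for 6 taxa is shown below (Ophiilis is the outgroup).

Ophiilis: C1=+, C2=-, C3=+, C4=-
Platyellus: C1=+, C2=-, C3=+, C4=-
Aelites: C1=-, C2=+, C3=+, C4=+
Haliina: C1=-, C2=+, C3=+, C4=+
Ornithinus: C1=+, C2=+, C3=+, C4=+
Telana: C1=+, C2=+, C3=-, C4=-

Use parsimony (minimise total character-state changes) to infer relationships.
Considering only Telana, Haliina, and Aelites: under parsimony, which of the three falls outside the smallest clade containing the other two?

Character polarity is set by the outgroup: the derived state is whichever differs from the outgroup's state, so for C1, C3 the derived state is '-', and for the remaining characters it is '+'.
C1 (derived state '-') is shared by Aelites and Haliina — a synapomorphy uniting that clade.
C2: derived state '+' in Aelites, Haliina, Ornithinus, and Telana only — synapomorphy for {Aelites, Haliina, Ornithinus, Telana}.
C3: derived state '-' in Telana only — an autapomorphy, so it tells us nothing about relationships among taxa.
C4: derived state '+' in Aelites, Haliina, and Ornithinus only — synapomorphy for {Aelites, Haliina, Ornithinus}.
Most parsimonious ingroup topology: (Platyellus,(((Aelites,Haliina),Ornithinus),Telana)).
Haliina and Aelites share a more recent common ancestor with each other than either does with Telana, so Telana is the least closely related of the three.

Telana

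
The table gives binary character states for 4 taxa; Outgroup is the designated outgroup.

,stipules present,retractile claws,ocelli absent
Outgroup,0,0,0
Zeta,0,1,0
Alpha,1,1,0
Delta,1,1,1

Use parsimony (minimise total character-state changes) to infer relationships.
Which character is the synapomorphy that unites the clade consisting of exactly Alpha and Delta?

stipules present

The outgroup has state '0' for every character, so '1' is the derived state throughout.
Only Alpha and Delta show the derived state '1' for stipules present, supporting them as a clade.
All ingroup taxa share the derived state '1' for retractile claws; it defines the ingroup but does not resolve relationships within it.
ocelli absent: derived state '1' in Delta only — an autapomorphy, so it tells us nothing about relationships among taxa.
Most parsimonious ingroup topology: (Zeta,(Alpha,Delta)).
The clade {Alpha, Delta} is supported by stipules present: its derived state '1' occurs in exactly those taxa and in no other taxon (including the outgroup).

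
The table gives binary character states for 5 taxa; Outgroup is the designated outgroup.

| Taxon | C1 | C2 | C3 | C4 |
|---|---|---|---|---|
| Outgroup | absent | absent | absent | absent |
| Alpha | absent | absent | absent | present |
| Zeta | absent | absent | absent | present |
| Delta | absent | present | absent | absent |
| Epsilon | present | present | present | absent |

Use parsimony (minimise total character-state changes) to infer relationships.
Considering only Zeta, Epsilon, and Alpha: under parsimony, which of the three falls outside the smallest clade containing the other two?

The outgroup has state 'absent' for every character, so 'present' is the derived state throughout.
C1: derived state 'present' in Epsilon only — an autapomorphy, so it tells us nothing about relationships among taxa.
C2: derived state 'present' in Delta and Epsilon only — synapomorphy for {Delta, Epsilon}.
C3 (derived state 'present') is unique to Epsilon (autapomorphy; uninformative for grouping).
C4: derived state 'present' in Alpha and Zeta only — synapomorphy for {Alpha, Zeta}.
Most parsimonious ingroup topology: ((Alpha,Zeta),(Delta,Epsilon)).
Alpha and Zeta share a more recent common ancestor with each other than either does with Epsilon, so Epsilon is the least closely related of the three.

Epsilon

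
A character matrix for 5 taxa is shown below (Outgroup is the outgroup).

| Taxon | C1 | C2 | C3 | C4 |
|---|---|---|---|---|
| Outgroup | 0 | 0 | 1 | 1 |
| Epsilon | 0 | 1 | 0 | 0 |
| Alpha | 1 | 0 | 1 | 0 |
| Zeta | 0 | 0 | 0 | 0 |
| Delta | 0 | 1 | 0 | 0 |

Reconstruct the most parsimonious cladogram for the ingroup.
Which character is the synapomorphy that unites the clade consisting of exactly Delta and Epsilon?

C2

Character polarity is set by the outgroup: the derived state is whichever differs from the outgroup's state, so for C3, C4 the derived state is '0', and for the remaining characters it is '1'.
C1 (derived state '1') is unique to Alpha (autapomorphy; uninformative for grouping).
C2: derived state '1' in Delta and Epsilon only — synapomorphy for {Delta, Epsilon}.
Only Delta, Epsilon, and Zeta show the derived state '0' for C3, supporting them as a clade.
All ingroup taxa share the derived state '0' for C4; it defines the ingroup but does not resolve relationships within it.
Most parsimonious ingroup topology: (((Epsilon,Delta),Zeta),Alpha).
The clade {Delta, Epsilon} is supported by C2: its derived state '1' occurs in exactly those taxa and in no other taxon (including the outgroup).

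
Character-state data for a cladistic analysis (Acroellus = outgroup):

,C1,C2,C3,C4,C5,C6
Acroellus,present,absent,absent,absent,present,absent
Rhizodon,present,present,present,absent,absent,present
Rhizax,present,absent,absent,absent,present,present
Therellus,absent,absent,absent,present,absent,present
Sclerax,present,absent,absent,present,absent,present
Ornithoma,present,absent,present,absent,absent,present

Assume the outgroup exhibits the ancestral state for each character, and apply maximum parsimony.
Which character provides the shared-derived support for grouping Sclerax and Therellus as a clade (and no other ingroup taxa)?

Character polarity is set by the outgroup: the derived state is whichever differs from the outgroup's state, so for C1, C5 the derived state is 'absent', and for the remaining characters it is 'present'.
C1 (derived state 'absent') is unique to Therellus (autapomorphy; uninformative for grouping).
C2 (derived state 'present') is unique to Rhizodon (autapomorphy; uninformative for grouping).
C3 (derived state 'present') is shared by Ornithoma and Rhizodon — a synapomorphy uniting that clade.
C4 (derived state 'present') is shared by Sclerax and Therellus — a synapomorphy uniting that clade.
Only Ornithoma, Rhizodon, Sclerax, and Therellus show the derived state 'absent' for C5, supporting them as a clade.
C6 (derived state 'present') is shared by all ingroup taxa — unites the whole ingroup.
Most parsimonious ingroup topology: (((Rhizodon,Ornithoma),(Therellus,Sclerax)),Rhizax).
The clade {Sclerax, Therellus} is supported by C4: its derived state 'present' occurs in exactly those taxa and in no other taxon (including the outgroup).

C4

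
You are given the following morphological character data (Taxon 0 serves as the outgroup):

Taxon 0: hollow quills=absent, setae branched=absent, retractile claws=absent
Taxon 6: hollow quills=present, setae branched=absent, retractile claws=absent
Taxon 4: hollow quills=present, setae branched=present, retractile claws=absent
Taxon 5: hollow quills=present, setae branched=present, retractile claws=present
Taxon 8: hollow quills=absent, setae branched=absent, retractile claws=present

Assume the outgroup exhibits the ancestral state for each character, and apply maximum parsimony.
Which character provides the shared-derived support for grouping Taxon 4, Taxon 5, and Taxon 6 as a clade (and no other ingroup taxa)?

hollow quills

The outgroup has state 'absent' for every character, so 'present' is the derived state throughout.
hollow quills (derived state 'present') is shared by Taxon 4, Taxon 5, and Taxon 6 — a synapomorphy uniting that clade.
setae branched (derived state 'present') is shared by Taxon 4 and Taxon 5 — a synapomorphy uniting that clade.
retractile claws groups Taxon 5 and Taxon 8, which is incompatible with the clades supported by the remaining characters; treating it as convergent (homoplasy) costs fewer steps than any alternative tree.
Most parsimonious ingroup topology: ((Taxon 6,(Taxon 4,Taxon 5)),Taxon 8).
The clade {Taxon 4, Taxon 5, Taxon 6} is supported by hollow quills: its derived state 'present' occurs in exactly those taxa and in no other taxon (including the outgroup).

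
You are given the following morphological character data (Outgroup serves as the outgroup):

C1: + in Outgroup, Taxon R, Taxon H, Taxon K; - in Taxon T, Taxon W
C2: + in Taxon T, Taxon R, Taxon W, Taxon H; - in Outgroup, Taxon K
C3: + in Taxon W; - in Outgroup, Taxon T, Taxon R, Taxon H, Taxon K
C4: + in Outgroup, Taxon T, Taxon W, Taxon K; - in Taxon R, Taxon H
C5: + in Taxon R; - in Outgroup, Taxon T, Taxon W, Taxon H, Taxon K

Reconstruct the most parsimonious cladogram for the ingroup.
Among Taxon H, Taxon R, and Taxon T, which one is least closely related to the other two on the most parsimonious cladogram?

Taxon T

Character polarity is set by the outgroup: the derived state is whichever differs from the outgroup's state, so for C1, C4 the derived state is '-', and for the remaining characters it is '+'.
Only Taxon T and Taxon W show the derived state '-' for C1, supporting them as a clade.
C2: derived state '+' in Taxon H, Taxon R, Taxon T, and Taxon W only — synapomorphy for {Taxon H, Taxon R, Taxon T, Taxon W}.
C3: derived state '+' in Taxon W only — an autapomorphy, so it tells us nothing about relationships among taxa.
C4: derived state '-' in Taxon H and Taxon R only — synapomorphy for {Taxon H, Taxon R}.
C5: derived state '+' in Taxon R only — an autapomorphy, so it tells us nothing about relationships among taxa.
Most parsimonious ingroup topology: (((Taxon T,Taxon W),(Taxon R,Taxon H)),Taxon K).
Taxon H and Taxon R share a more recent common ancestor with each other than either does with Taxon T, so Taxon T is the least closely related of the three.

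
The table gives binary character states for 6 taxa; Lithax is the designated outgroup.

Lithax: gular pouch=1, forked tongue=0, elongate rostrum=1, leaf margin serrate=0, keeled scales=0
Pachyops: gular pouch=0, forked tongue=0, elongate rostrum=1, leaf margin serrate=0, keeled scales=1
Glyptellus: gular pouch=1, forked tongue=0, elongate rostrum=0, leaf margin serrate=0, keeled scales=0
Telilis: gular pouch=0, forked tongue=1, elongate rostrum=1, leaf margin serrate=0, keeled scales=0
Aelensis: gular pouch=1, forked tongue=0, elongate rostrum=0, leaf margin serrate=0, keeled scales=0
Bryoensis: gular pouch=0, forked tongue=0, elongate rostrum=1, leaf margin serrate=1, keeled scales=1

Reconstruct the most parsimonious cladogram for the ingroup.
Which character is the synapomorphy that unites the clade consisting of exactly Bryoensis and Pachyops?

keeled scales

Character polarity is set by the outgroup: the derived state is whichever differs from the outgroup's state, so for gular pouch, elongate rostrum the derived state is '0', and for the remaining characters it is '1'.
Only Bryoensis, Pachyops, and Telilis show the derived state '0' for gular pouch, supporting them as a clade.
forked tongue (derived state '1') is unique to Telilis (autapomorphy; uninformative for grouping).
elongate rostrum: derived state '0' in Aelensis and Glyptellus only — synapomorphy for {Aelensis, Glyptellus}.
leaf margin serrate: derived state '1' in Bryoensis only — an autapomorphy, so it tells us nothing about relationships among taxa.
keeled scales: derived state '1' in Bryoensis and Pachyops only — synapomorphy for {Bryoensis, Pachyops}.
Most parsimonious ingroup topology: (((Pachyops,Bryoensis),Telilis),(Glyptellus,Aelensis)).
The clade {Bryoensis, Pachyops} is supported by keeled scales: its derived state '1' occurs in exactly those taxa and in no other taxon (including the outgroup).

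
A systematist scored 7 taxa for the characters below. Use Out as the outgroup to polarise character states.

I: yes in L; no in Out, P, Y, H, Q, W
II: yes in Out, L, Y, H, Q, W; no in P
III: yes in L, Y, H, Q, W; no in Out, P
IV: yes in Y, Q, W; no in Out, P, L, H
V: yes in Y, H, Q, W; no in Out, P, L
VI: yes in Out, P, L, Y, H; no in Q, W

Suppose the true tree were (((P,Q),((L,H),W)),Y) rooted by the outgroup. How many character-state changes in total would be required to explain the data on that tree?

12

Map each character onto (((P,Q),((L,H),W)),Y) (rooted by Out) and count the minimum state changes it requires (Fitch parsimony):
I: 1; II: 1; III: 2; IV: 3; V: 3; VI: 2.
Total tree length = 12.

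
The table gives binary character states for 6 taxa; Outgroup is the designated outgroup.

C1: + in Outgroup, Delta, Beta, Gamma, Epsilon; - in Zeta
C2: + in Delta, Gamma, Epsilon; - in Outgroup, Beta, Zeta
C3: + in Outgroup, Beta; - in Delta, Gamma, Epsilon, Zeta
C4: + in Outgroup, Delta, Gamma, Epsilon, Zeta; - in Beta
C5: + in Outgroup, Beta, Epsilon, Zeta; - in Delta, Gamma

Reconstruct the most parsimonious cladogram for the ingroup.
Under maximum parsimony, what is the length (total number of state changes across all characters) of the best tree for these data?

Character polarity is set by the outgroup: the derived state is whichever differs from the outgroup's state, so for C1, C3, C4, C5 the derived state is '-', and for the remaining characters it is '+'.
C1 (derived state '-') is unique to Zeta (autapomorphy; uninformative for grouping).
C2 (derived state '+') is shared by Delta, Epsilon, and Gamma — a synapomorphy uniting that clade.
C3: derived state '-' in Delta, Epsilon, Gamma, and Zeta only — synapomorphy for {Delta, Epsilon, Gamma, Zeta}.
C4 (derived state '-') is unique to Beta (autapomorphy; uninformative for grouping).
Only Delta and Gamma show the derived state '-' for C5, supporting them as a clade.
Most parsimonious ingroup topology: ((((Delta,Gamma),Epsilon),Zeta),Beta).
Changes per character on this tree: C1: 1; C2: 1; C3: 1; C4: 1; C5: 1.
Total = 5.

5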